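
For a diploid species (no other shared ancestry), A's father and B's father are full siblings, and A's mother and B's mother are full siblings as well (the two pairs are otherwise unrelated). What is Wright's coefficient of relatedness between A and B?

Wright's path rule: contributions from independent ancestry routes add.
A and B are related in two ways: first cousins through their fathers (r = 1/8) and first cousins through their mothers (r = 1/8) — i.e. double first cousins.
r = 1/8 + 1/8 = 0.25.

0.25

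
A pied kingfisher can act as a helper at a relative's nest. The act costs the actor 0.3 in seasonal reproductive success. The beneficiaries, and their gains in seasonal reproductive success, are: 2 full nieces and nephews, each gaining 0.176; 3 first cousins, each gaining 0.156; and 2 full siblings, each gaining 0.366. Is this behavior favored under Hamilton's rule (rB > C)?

Yes

Hamilton's rule: the trait is favored when the sum of r·B over every recipient exceeds the actor's cost C.
r to a full niece or nephew = 0.25 (full aunt/uncle↔niece/nephew: two paths of length 3 through the shared grandparent pair: r = 2·(1/2)^3 = 1/4).
r to a first cousin = 0.125 (first cousins share one grandparent pair — two paths of length 4: r = 2·(1/2)^4 = 1/8).
r to a full sibling = 1/2 (full sibs share both parents — two paths of length 2: r = 2·(1/2)^2 = 1/2).
Summing one r·B term per recipient: 2·0.25·0.176 + 3·0.125·0.156 + 2·0.5·0.366 = 0.5125.
0.5125 > 0.3: the indirect benefit exceeds the cost.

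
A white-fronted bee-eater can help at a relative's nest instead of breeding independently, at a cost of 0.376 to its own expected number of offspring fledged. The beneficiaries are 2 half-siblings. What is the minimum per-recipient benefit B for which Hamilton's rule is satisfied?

0.752

r to a half-sibling = 1/4 (half-sibs share one parent — one path of length 2: r = (1/2)^2 = 1/4).
Hamilton's rule with n recipients of equal r: n·r·B > C, so B > C/(n·r) = 0.376/(2·0.25) = 0.752.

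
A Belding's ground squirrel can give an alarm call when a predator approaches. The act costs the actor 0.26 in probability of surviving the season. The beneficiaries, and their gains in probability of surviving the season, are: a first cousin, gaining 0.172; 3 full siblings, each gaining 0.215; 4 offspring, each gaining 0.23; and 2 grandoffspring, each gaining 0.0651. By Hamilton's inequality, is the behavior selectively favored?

Yes

Hamilton's rule: the trait is favored when the sum of r·B over every recipient exceeds the actor's cost C.
r to a first cousin = 0.125 (first cousins share one grandparent pair — two paths of length 4: r = 2·(1/2)^4 = 1/8).
r to a full sibling = 1/2 (full sibs share both parents — two paths of length 2: r = 2·(1/2)^2 = 1/2).
r to an offspring = 1/2 (one parent–offspring link: r = (1/2)^1 = 1/2).
r to a grandoffspring = 1/4 (two parent–offspring links: r = (1/2)^2 = 1/4).
Summing one r·B term per recipient: 1·0.125·0.172 + 3·0.5·0.215 + 4·0.5·0.23 + 2·0.25·0.0651 = 0.83655.
0.83655 > 0.26: the indirect benefit exceeds the cost.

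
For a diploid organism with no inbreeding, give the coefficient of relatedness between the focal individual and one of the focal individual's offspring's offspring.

Each parent–offspring link contributes a factor of 1/2, and independent paths through distinct common ancestors add.
Two parent–offspring links: r = (1/2)^2 = 1/4.

0.25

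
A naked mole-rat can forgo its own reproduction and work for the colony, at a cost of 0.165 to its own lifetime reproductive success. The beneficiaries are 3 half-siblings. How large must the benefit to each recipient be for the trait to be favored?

0.22

r to a half-sibling = 0.25 (half-sibs share one parent — one path of length 2: r = (1/2)^2 = 1/4).
Hamilton's rule with n recipients of equal r: n·r·B > C, so B > C/(n·r) = 0.165/(3·0.25) = 0.22.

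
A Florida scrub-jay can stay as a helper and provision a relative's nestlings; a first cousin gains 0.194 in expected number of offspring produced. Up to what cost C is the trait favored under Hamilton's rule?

0.02425

r to a first cousin = 0.125 (first cousins share one grandparent pair — two paths of length 4: r = 2·(1/2)^4 = 1/8).
Hamilton's rule: n·r·B > C, so the trait is favored while C < n·r·B = 1·0.125·0.194 = 0.02425.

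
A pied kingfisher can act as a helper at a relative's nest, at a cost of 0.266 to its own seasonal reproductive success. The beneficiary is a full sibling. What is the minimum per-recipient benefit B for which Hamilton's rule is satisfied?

0.532

r to a full sibling = 0.5 (full sibs share both parents — two paths of length 2: r = 2·(1/2)^2 = 1/2).
Hamilton's rule with n recipients of equal r: n·r·B > C, so B > C/(n·r) = 0.266/(1·0.5) = 0.532.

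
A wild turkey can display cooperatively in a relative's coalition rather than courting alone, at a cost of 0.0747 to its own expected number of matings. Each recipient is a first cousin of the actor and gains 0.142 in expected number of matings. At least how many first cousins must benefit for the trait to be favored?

5

r to a first cousin = 1/8 (first cousins share one grandparent pair — two paths of length 4: r = 2·(1/2)^4 = 1/8).
Hamilton's rule: n·r·B > C  ⇒  n > C/(r·B) = 0.0747/(0.125·0.142) = 4.208.
The smallest integer exceeding 4.208 is 5.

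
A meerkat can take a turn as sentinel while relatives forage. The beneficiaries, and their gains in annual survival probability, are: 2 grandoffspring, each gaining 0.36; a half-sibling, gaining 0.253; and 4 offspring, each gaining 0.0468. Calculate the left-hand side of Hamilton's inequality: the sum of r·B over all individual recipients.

r to a grandoffspring = 0.25 (two parent–offspring links: r = (1/2)^2 = 1/4).
r to a half-sibling = 1/4 (half-sibs share one parent — one path of length 2: r = (1/2)^2 = 1/4).
r to an offspring = 0.5 (one parent–offspring link: r = (1/2)^1 = 1/2).
Summing one r·B term per recipient: 2·0.25·0.36 + 1·0.25·0.253 + 4·0.5·0.0468 = 0.33685.

0.33685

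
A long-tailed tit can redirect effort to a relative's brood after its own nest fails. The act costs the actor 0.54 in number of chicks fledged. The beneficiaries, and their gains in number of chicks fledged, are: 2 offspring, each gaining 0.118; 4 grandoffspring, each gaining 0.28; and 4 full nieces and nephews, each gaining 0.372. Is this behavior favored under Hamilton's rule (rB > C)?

Hamilton's rule: the trait is favored when the sum of r·B over every recipient exceeds the actor's cost C.
r to an offspring = 0.5 (one parent–offspring link: r = (1/2)^1 = 1/2).
r to a grandoffspring = 0.25 (two parent–offspring links: r = (1/2)^2 = 1/4).
r to a full niece or nephew = 0.25 (full aunt/uncle↔niece/nephew: two paths of length 3 through the shared grandparent pair: r = 2·(1/2)^3 = 1/4).
Summing one r·B term per recipient: 2·0.5·0.118 + 4·0.25·0.28 + 4·0.25·0.372 = 0.77.
0.77 > 0.54: the indirect benefit exceeds the cost.

Yes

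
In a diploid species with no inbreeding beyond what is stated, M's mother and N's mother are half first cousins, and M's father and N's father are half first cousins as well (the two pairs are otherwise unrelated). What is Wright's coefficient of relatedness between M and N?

With two independent routes of shared ancestry, r is the sum of the two contributions.
M and N are related in two ways: half second cousins through their mothers (r = 1/64) and half second cousins through their fathers (r = 1/64).
r = 1/64 + 1/64 = 1/32 = 0.03125.

0.03125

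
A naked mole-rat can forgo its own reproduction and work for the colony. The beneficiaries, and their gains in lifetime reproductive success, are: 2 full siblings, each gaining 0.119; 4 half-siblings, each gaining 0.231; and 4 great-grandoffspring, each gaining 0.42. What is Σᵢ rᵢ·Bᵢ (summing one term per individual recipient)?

r to a full sibling = 0.5 (full sibs share both parents — two paths of length 2: r = 2·(1/2)^2 = 1/2).
r to a half-sibling = 1/4 (half-sibs share one parent — one path of length 2: r = (1/2)^2 = 1/4).
r to a great-grandoffspring = 1/8 (three parent–offspring links: r = (1/2)^3 = 1/8).
Summing one r·B term per recipient: 2·0.5·0.119 + 4·0.25·0.231 + 4·0.125·0.42 = 0.56.

0.56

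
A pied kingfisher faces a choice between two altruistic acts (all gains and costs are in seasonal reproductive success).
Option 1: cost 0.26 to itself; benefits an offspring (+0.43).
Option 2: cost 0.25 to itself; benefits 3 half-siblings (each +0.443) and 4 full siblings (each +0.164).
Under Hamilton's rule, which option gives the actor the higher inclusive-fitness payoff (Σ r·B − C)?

Option 2

Option 1: r to an offspring = 0.5.
Option 1: Σ r·B − C = (1·0.5·0.43) − 0.26 = -0.045.
Option 2: r to a half-sibling = 0.25.
Option 2: r to a full sibling = 0.5.
Option 2: Σ r·B − C = (3·0.25·0.443 + 4·0.5·0.164) − 0.25 = 0.41025.
Option 2 has the higher net inclusive-fitness payoff.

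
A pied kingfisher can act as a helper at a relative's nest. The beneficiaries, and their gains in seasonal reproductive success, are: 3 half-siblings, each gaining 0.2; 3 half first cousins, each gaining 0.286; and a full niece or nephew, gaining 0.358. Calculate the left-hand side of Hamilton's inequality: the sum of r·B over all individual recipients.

r to a half-sibling = 1/4 (half-sibs share one parent — one path of length 2: r = (1/2)^2 = 1/4).
r to a half first cousin = 0.0625 (half first cousins share one grandparent — one path of length 4: r = (1/2)^4 = 1/16).
r to a full niece or nephew = 1/4 (full aunt/uncle↔niece/nephew: two paths of length 3 through the shared grandparent pair: r = 2·(1/2)^3 = 1/4).
Summing one r·B term per recipient: 3·0.25·0.2 + 3·0.0625·0.286 + 1·0.25·0.358 = 0.293125.

0.293125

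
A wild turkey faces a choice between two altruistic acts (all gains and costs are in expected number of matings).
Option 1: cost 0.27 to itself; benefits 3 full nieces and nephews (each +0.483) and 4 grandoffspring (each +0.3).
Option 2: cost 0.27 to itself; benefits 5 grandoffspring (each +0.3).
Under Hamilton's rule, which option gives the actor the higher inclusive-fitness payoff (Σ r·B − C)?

Option 1

Option 1: r to a full niece or nephew = 0.25.
Option 1: r to a grandoffspring = 0.25.
Option 1: Σ r·B − C = (3·0.25·0.483 + 4·0.25·0.3) − 0.27 = 0.39225.
Option 2: r to a grandoffspring = 0.25.
Option 2: Σ r·B − C = (5·0.25·0.3) − 0.27 = 0.105.
Option 1 has the higher net inclusive-fitness payoff.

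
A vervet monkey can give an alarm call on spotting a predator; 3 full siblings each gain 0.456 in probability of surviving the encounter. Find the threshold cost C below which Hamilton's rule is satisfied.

0.684

r to a full sibling = 1/2 (full sibs share both parents — two paths of length 2: r = 2·(1/2)^2 = 1/2).
Hamilton's rule: n·r·B > C, so the trait is favored while C < n·r·B = 3·0.5·0.456 = 0.684.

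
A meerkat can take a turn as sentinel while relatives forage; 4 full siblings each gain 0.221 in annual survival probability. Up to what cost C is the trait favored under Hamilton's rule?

0.442

r to a full sibling = 1/2 (full sibs share both parents — two paths of length 2: r = 2·(1/2)^2 = 1/2).
Hamilton's rule: n·r·B > C, so the trait is favored while C < n·r·B = 4·0.5·0.221 = 0.442.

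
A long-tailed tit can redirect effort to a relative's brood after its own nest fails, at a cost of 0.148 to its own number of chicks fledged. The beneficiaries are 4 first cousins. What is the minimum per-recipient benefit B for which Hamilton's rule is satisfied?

r to a first cousin = 1/8 (first cousins share one grandparent pair — two paths of length 4: r = 2·(1/2)^4 = 1/8).
Hamilton's rule with n recipients of equal r: n·r·B > C, so B > C/(n·r) = 0.148/(4·0.125) = 0.296.

0.296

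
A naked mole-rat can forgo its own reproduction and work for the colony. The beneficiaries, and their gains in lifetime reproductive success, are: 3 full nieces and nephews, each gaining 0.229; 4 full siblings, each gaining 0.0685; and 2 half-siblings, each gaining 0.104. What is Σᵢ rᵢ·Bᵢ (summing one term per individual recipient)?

0.36075

r to a full niece or nephew = 0.25 (full aunt/uncle↔niece/nephew: two paths of length 3 through the shared grandparent pair: r = 2·(1/2)^3 = 1/4).
r to a full sibling = 1/2 (full sibs share both parents — two paths of length 2: r = 2·(1/2)^2 = 1/2).
r to a half-sibling = 0.25 (half-sibs share one parent — one path of length 2: r = (1/2)^2 = 1/4).
Summing one r·B term per recipient: 3·0.25·0.229 + 4·0.5·0.0685 + 2·0.25·0.104 = 0.36075.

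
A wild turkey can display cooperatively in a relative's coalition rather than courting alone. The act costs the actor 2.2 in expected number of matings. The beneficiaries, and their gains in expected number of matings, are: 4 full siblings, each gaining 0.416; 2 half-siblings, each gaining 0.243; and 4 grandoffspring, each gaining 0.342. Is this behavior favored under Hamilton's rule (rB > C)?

No

Hamilton's rule: the trait is favored when the sum of r·B over every recipient exceeds the actor's cost C.
r to a full sibling = 0.5 (full sibs share both parents — two paths of length 2: r = 2·(1/2)^2 = 1/2).
r to a half-sibling = 1/4 (half-sibs share one parent — one path of length 2: r = (1/2)^2 = 1/4).
r to a grandoffspring = 1/4 (two parent–offspring links: r = (1/2)^2 = 1/4).
Summing one r·B term per recipient: 4·0.5·0.416 + 2·0.25·0.243 + 4·0.25·0.342 = 1.2955.
1.2955 < 2.2: the indirect benefit is less than the cost.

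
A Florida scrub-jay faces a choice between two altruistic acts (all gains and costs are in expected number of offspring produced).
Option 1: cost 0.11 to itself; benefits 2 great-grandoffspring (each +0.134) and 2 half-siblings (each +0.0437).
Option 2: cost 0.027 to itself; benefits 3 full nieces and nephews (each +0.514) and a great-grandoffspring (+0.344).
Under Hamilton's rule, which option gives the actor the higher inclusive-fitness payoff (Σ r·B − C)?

Option 1: r to a great-grandoffspring = 0.125.
Option 1: r to a half-sibling = 0.25.
Option 1: Σ r·B − C = (2·0.125·0.134 + 2·0.25·0.0437) − 0.11 = -0.05465.
Option 2: r to a full niece or nephew = 0.25.
Option 2: r to a great-grandoffspring = 0.125.
Option 2: Σ r·B − C = (3·0.25·0.514 + 1·0.125·0.344) − 0.027 = 0.4015.
Option 2 has the higher net inclusive-fitness payoff.

Option 2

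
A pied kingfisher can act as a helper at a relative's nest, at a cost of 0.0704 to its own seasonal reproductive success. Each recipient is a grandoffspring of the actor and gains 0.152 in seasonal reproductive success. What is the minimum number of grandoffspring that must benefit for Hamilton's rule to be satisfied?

r to a grandoffspring = 1/4 (two parent–offspring links: r = (1/2)^2 = 1/4).
Hamilton's rule: n·r·B > C  ⇒  n > C/(r·B) = 0.0704/(0.25·0.152) = 1.853.
The smallest integer exceeding 1.853 is 2.

2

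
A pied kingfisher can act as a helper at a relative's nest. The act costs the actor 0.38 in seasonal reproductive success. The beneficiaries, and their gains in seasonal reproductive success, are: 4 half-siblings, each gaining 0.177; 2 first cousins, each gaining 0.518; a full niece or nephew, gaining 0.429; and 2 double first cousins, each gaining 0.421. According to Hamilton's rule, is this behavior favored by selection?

Hamilton's rule: the trait is favored when the sum of r·B over every recipient exceeds the actor's cost C.
r to a half-sibling = 1/4 (half-sibs share one parent — one path of length 2: r = (1/2)^2 = 1/4).
r to a first cousin = 0.125 (first cousins share one grandparent pair — two paths of length 4: r = 2·(1/2)^4 = 1/8).
r to a full niece or nephew = 0.25 (full aunt/uncle↔niece/nephew: two paths of length 3 through the shared grandparent pair: r = 2·(1/2)^3 = 1/4).
r to a double first cousin = 0.25 (double first cousins share both grandparent pairs — four paths of length 4: r = 4·(1/2)^4 = 1/4).
Summing one r·B term per recipient: 4·0.25·0.177 + 2·0.125·0.518 + 1·0.25·0.429 + 2·0.25·0.421 = 0.62425.
0.62425 > 0.38: the indirect benefit exceeds the cost.

Yes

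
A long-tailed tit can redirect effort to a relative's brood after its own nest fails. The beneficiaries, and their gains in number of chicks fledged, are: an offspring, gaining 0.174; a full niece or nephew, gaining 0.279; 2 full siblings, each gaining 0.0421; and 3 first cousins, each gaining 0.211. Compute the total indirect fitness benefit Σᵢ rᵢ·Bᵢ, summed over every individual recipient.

0.277975

r to an offspring = 1/2 (one parent–offspring link: r = (1/2)^1 = 1/2).
r to a full niece or nephew = 1/4 (full aunt/uncle↔niece/nephew: two paths of length 3 through the shared grandparent pair: r = 2·(1/2)^3 = 1/4).
r to a full sibling = 1/2 (full sibs share both parents — two paths of length 2: r = 2·(1/2)^2 = 1/2).
r to a first cousin = 0.125 (first cousins share one grandparent pair — two paths of length 4: r = 2·(1/2)^4 = 1/8).
Summing one r·B term per recipient: 1·0.5·0.174 + 1·0.25·0.279 + 2·0.5·0.0421 + 3·0.125·0.211 = 0.277975.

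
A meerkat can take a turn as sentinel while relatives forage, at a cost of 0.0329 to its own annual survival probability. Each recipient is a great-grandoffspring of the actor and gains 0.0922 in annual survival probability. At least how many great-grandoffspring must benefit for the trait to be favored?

r to a great-grandoffspring = 1/8 (three parent–offspring links: r = (1/2)^3 = 1/8).
Hamilton's rule: n·r·B > C  ⇒  n > C/(r·B) = 0.0329/(0.125·0.0922) = 2.855.
The smallest integer exceeding 2.855 is 3.

3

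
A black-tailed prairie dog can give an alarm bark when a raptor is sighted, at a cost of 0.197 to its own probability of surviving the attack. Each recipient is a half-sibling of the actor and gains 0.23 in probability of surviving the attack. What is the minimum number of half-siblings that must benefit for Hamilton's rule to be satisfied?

4

r to a half-sibling = 1/4 (half-sibs share one parent — one path of length 2: r = (1/2)^2 = 1/4).
Hamilton's rule: n·r·B > C  ⇒  n > C/(r·B) = 0.197/(0.25·0.23) = 3.426.
The smallest integer exceeding 3.426 is 4.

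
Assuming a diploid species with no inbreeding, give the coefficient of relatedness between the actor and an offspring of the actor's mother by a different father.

0.25

Each parent–offspring link contributes a factor of 1/2, and independent paths through distinct common ancestors add.
Half-sibs share one parent — one path of length 2: r = (1/2)^2 = 1/4.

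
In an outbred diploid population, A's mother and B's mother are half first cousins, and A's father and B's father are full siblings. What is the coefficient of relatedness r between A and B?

0.140625

With two independent routes of shared ancestry, r is the sum of the two contributions.
A and B are related in two ways: half second cousins through their mothers (r = 1/64) and first cousins through their fathers (r = 1/8).
r = 1/64 + 1/8 = 0.140625.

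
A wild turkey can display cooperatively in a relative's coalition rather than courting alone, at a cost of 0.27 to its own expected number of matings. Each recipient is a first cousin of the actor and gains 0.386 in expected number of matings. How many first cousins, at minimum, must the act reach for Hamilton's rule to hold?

r to a first cousin = 0.125 (first cousins share one grandparent pair — two paths of length 4: r = 2·(1/2)^4 = 1/8).
Hamilton's rule: n·r·B > C  ⇒  n > C/(r·B) = 0.27/(0.125·0.386) = 5.596.
The smallest integer exceeding 5.596 is 6.

6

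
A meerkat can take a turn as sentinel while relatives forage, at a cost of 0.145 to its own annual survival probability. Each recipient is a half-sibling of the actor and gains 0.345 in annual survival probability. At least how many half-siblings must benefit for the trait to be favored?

r to a half-sibling = 1/4 (half-sibs share one parent — one path of length 2: r = (1/2)^2 = 1/4).
Hamilton's rule: n·r·B > C  ⇒  n > C/(r·B) = 0.145/(0.25·0.345) = 1.681.
The smallest integer exceeding 1.681 is 2.

2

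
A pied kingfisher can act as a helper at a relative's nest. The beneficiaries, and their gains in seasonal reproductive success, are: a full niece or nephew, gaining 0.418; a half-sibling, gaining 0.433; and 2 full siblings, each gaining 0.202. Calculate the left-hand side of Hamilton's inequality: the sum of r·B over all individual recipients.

r to a full niece or nephew = 0.25 (full aunt/uncle↔niece/nephew: two paths of length 3 through the shared grandparent pair: r = 2·(1/2)^3 = 1/4).
r to a half-sibling = 1/4 (half-sibs share one parent — one path of length 2: r = (1/2)^2 = 1/4).
r to a full sibling = 0.5 (full sibs share both parents — two paths of length 2: r = 2·(1/2)^2 = 1/2).
Summing one r·B term per recipient: 1·0.25·0.418 + 1·0.25·0.433 + 2·0.5·0.202 = 0.41475.

0.41475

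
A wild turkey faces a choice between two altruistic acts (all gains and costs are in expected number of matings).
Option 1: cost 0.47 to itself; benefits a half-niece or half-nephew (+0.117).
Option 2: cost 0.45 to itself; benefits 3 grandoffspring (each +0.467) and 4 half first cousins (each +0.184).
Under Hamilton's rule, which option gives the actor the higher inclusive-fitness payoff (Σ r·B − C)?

Option 2

Option 1: r to a half-niece or half-nephew = 0.125.
Option 1: Σ r·B − C = (1·0.125·0.117) − 0.47 = -0.455375.
Option 2: r to a grandoffspring = 0.25.
Option 2: r to a half first cousin = 0.0625.
Option 2: Σ r·B − C = (3·0.25·0.467 + 4·0.0625·0.184) − 0.45 = -0.05375.
Option 2 has the higher net inclusive-fitness payoff.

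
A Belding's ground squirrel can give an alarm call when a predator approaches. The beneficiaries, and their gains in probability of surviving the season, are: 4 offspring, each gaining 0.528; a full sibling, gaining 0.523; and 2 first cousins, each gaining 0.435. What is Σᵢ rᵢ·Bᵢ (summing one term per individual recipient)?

1.42625

r to an offspring = 1/2 (one parent–offspring link: r = (1/2)^1 = 1/2).
r to a full sibling = 0.5 (full sibs share both parents — two paths of length 2: r = 2·(1/2)^2 = 1/2).
r to a first cousin = 0.125 (first cousins share one grandparent pair — two paths of length 4: r = 2·(1/2)^4 = 1/8).
Summing one r·B term per recipient: 4·0.5·0.528 + 1·0.5·0.523 + 2·0.125·0.435 = 1.42625.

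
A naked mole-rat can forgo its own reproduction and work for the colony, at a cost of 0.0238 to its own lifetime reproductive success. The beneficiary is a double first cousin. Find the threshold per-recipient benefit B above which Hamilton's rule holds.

0.0952

r to a double first cousin = 0.25 (double first cousins share both grandparent pairs — four paths of length 4: r = 4·(1/2)^4 = 1/4).
Hamilton's rule with n recipients of equal r: n·r·B > C, so B > C/(n·r) = 0.0238/(1·0.25) = 0.0952.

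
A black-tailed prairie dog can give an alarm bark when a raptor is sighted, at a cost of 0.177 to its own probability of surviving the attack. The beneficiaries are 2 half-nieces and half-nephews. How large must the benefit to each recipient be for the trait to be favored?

0.708

r to a half-niece or half-nephew = 0.125 (half-aunt/uncle↔niece/nephew: one path of length 3: r = (1/2)^3 = 1/8).
Hamilton's rule with n recipients of equal r: n·r·B > C, so B > C/(n·r) = 0.177/(2·0.125) = 0.708.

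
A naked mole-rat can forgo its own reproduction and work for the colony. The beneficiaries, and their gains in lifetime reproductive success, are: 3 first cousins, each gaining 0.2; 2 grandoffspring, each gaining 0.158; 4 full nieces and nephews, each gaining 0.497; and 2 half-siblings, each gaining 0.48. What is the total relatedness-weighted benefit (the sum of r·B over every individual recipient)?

r to a first cousin = 1/8 (first cousins share one grandparent pair — two paths of length 4: r = 2·(1/2)^4 = 1/8).
r to a grandoffspring = 1/4 (two parent–offspring links: r = (1/2)^2 = 1/4).
r to a full niece or nephew = 0.25 (full aunt/uncle↔niece/nephew: two paths of length 3 through the shared grandparent pair: r = 2·(1/2)^3 = 1/4).
r to a half-sibling = 1/4 (half-sibs share one parent — one path of length 2: r = (1/2)^2 = 1/4).
Summing one r·B term per recipient: 3·0.125·0.2 + 2·0.25·0.158 + 4·0.25·0.497 + 2·0.25·0.48 = 0.891.

0.891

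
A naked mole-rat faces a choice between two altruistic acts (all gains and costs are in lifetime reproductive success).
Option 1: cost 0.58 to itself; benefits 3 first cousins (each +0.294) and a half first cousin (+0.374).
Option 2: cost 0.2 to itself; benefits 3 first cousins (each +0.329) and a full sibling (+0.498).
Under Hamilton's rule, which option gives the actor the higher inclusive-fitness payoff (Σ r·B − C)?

Option 2

Option 1: r to a first cousin = 0.125.
Option 1: r to a half first cousin = 0.0625.
Option 1: Σ r·B − C = (3·0.125·0.294 + 1·0.0625·0.374) − 0.58 = -0.446375.
Option 2: r to a first cousin = 0.125.
Option 2: r to a full sibling = 0.5.
Option 2: Σ r·B − C = (3·0.125·0.329 + 1·0.5·0.498) − 0.2 = 0.172375.
Option 2 has the higher net inclusive-fitness payoff.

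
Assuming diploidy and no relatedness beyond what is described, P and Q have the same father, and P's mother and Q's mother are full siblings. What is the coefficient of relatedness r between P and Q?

0.375

With two independent routes of shared ancestry, r is the sum of the two contributions.
P and Q are related in two ways: half-sibs through their shared father (r = 1/4) and first cousins through their mothers (r = 1/8).
r = 1/4 + 1/8 = 3/8 = 0.375.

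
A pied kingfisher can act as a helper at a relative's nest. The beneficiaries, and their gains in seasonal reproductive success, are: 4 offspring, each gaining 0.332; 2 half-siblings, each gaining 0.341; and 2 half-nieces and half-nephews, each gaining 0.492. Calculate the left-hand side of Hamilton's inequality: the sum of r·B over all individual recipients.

r to an offspring = 0.5 (one parent–offspring link: r = (1/2)^1 = 1/2).
r to a half-sibling = 0.25 (half-sibs share one parent — one path of length 2: r = (1/2)^2 = 1/4).
r to a half-niece or half-nephew = 0.125 (half-aunt/uncle↔niece/nephew: one path of length 3: r = (1/2)^3 = 1/8).
Summing one r·B term per recipient: 4·0.5·0.332 + 2·0.25·0.341 + 2·0.125·0.492 = 0.9575.

0.9575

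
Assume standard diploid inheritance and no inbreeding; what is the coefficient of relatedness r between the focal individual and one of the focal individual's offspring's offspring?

0.25

Each parent–offspring link contributes a factor of 1/2, and independent paths through distinct common ancestors add.
Two parent–offspring links: r = (1/2)^2 = 1/4.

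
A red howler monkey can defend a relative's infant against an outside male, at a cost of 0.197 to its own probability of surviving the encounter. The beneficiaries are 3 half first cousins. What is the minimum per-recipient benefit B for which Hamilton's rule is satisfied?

1.0507

r to a half first cousin = 0.0625 (half first cousins share one grandparent — one path of length 4: r = (1/2)^4 = 1/16).
Hamilton's rule with n recipients of equal r: n·r·B > C, so B > C/(n·r) = 0.197/(3·0.0625) = 1.0507.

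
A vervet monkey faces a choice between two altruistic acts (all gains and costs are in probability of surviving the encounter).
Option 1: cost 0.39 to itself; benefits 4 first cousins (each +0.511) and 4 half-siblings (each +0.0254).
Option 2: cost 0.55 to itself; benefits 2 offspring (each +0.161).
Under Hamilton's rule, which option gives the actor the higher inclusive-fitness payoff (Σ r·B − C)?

Option 1: r to a first cousin = 0.125.
Option 1: r to a half-sibling = 0.25.
Option 1: Σ r·B − C = (4·0.125·0.511 + 4·0.25·0.0254) − 0.39 = -0.1091.
Option 2: r to an offspring = 0.5.
Option 2: Σ r·B − C = (2·0.5·0.161) − 0.55 = -0.389.
Option 1 has the higher net inclusive-fitness payoff.

Option 1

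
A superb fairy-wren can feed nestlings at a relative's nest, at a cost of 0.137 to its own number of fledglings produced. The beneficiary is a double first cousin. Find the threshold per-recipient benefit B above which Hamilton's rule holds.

r to a double first cousin = 1/4 (double first cousins share both grandparent pairs — four paths of length 4: r = 4·(1/2)^4 = 1/4).
Hamilton's rule with n recipients of equal r: n·r·B > C, so B > C/(n·r) = 0.137/(1·0.25) = 0.548.

0.548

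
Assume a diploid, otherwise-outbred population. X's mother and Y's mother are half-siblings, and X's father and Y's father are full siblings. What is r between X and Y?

0.1875

Relatedness sums over independent paths through distinct common ancestors.
X and Y are related in two ways: half first cousins through their mothers (r = 1/16) and first cousins through their fathers (r = 1/8).
r = 1/16 + 1/8 = 3/16 = 0.1875.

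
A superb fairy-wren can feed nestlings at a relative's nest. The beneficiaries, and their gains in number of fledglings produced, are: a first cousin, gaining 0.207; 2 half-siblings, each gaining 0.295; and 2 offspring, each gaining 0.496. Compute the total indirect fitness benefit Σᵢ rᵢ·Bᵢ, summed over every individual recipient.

r to a first cousin = 0.125 (first cousins share one grandparent pair — two paths of length 4: r = 2·(1/2)^4 = 1/8).
r to a half-sibling = 0.25 (half-sibs share one parent — one path of length 2: r = (1/2)^2 = 1/4).
r to an offspring = 1/2 (one parent–offspring link: r = (1/2)^1 = 1/2).
Summing one r·B term per recipient: 1·0.125·0.207 + 2·0.25·0.295 + 2·0.5·0.496 = 0.669375.

0.669375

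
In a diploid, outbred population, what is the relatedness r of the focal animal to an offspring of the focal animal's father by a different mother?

Each parent–offspring link contributes a factor of 1/2, and independent paths through distinct common ancestors add.
Half-sibs share one parent — one path of length 2: r = (1/2)^2 = 1/4.

0.25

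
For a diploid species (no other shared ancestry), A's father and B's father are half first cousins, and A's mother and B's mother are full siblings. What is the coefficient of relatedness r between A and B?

0.140625

Independent pedigree routes through distinct common ancestors add.
A and B are related in two ways: half second cousins through their fathers (r = 1/64) and first cousins through their mothers (r = 1/8).
r = 1/64 + 1/8 = 0.140625.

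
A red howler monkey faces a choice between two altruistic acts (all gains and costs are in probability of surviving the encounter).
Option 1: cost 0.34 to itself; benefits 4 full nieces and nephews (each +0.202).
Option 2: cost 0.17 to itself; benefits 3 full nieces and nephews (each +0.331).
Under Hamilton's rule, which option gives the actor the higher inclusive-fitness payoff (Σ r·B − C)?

Option 1: r to a full niece or nephew = 0.25.
Option 1: Σ r·B − C = (4·0.25·0.202) − 0.34 = -0.138.
Option 2: r to a full niece or nephew = 0.25.
Option 2: Σ r·B − C = (3·0.25·0.331) − 0.17 = 0.07825.
Option 2 has the higher net inclusive-fitness payoff.

Option 2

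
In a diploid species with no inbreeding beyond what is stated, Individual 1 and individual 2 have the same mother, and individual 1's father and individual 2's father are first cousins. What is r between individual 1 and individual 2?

0.28125

Wright's path rule: contributions from independent ancestry routes add.
Individual 1 and individual 2 are related in two ways: half-sibs through their shared mother (r = 1/4) and second cousins through their fathers (r = 1/32).
r = 1/4 + 1/32 = 9/32 = 0.28125.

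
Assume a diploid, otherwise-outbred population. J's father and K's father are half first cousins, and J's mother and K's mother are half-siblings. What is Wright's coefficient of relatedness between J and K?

Independent pedigree routes through distinct common ancestors add.
J and K are related in two ways: half second cousins through their fathers (r = 1/64) and half first cousins through their mothers (r = 1/16).
r = 1/64 + 1/16 = 0.078125.

0.078125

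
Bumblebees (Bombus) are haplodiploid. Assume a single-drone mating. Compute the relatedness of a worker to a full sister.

Haplodiploid full sisters inherit their father's entire haploid genome identically (contributing 1/2) and on average half of their mother's contribution (1/2 · 1/2 = 1/4); r = 1/2 + 1/4 = 3/4.

0.75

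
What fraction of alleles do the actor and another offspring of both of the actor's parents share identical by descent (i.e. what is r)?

0.5

Each parent–offspring link contributes a factor of 1/2, and independent paths through distinct common ancestors add.
Full sibs share both parents — two paths of length 2: r = 2·(1/2)^2 = 1/2.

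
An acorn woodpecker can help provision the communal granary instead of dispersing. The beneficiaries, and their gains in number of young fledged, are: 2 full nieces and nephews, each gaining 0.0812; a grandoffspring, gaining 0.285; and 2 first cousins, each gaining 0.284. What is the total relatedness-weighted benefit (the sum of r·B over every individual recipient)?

r to a full niece or nephew = 0.25 (full aunt/uncle↔niece/nephew: two paths of length 3 through the shared grandparent pair: r = 2·(1/2)^3 = 1/4).
r to a grandoffspring = 1/4 (two parent–offspring links: r = (1/2)^2 = 1/4).
r to a first cousin = 0.125 (first cousins share one grandparent pair — two paths of length 4: r = 2·(1/2)^4 = 1/8).
Summing one r·B term per recipient: 2·0.25·0.0812 + 1·0.25·0.285 + 2·0.125·0.284 = 0.18285.

0.18285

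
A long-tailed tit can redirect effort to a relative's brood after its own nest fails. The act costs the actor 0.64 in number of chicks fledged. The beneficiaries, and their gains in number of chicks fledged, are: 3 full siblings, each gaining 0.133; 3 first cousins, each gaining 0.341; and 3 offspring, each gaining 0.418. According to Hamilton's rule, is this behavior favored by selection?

Hamilton's rule: the trait is favored when the sum of r·B over every recipient exceeds the actor's cost C.
r to a full sibling = 1/2 (full sibs share both parents — two paths of length 2: r = 2·(1/2)^2 = 1/2).
r to a first cousin = 0.125 (first cousins share one grandparent pair — two paths of length 4: r = 2·(1/2)^4 = 1/8).
r to an offspring = 0.5 (one parent–offspring link: r = (1/2)^1 = 1/2).
Summing one r·B term per recipient: 3·0.5·0.133 + 3·0.125·0.341 + 3·0.5·0.418 = 0.954375.
0.954375 > 0.64: the indirect benefit exceeds the cost.

Yes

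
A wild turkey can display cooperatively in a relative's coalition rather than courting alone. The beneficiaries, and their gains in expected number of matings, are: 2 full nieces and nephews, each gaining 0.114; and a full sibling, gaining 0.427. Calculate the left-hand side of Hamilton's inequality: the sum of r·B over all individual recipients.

r to a full niece or nephew = 0.25 (full aunt/uncle↔niece/nephew: two paths of length 3 through the shared grandparent pair: r = 2·(1/2)^3 = 1/4).
r to a full sibling = 1/2 (full sibs share both parents — two paths of length 2: r = 2·(1/2)^2 = 1/2).
Summing one r·B term per recipient: 2·0.25·0.114 + 1·0.5·0.427 = 0.2705.

0.2705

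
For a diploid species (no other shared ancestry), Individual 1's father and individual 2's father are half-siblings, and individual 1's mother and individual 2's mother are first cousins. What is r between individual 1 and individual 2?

Relatedness sums over independent paths through distinct common ancestors.
Individual 1 and individual 2 are related in two ways: half first cousins through their fathers (r = 1/16) and second cousins through their mothers (r = 1/32).
r = 1/16 + 1/32 = 0.09375.

0.09375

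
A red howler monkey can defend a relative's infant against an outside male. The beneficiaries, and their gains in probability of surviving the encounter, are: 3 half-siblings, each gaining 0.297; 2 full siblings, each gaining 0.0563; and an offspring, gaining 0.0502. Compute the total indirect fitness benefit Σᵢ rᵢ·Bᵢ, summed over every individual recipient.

r to a half-sibling = 0.25 (half-sibs share one parent — one path of length 2: r = (1/2)^2 = 1/4).
r to a full sibling = 1/2 (full sibs share both parents — two paths of length 2: r = 2·(1/2)^2 = 1/2).
r to an offspring = 1/2 (one parent–offspring link: r = (1/2)^1 = 1/2).
Summing one r·B term per recipient: 3·0.25·0.297 + 2·0.5·0.0563 + 1·0.5·0.0502 = 0.30415.

0.30415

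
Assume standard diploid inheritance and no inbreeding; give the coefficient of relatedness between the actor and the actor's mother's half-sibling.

0.125

Each parent–offspring link contributes a factor of 1/2, and independent paths through distinct common ancestors add.
Half-aunt/uncle↔niece/nephew: one path of length 3: r = (1/2)^3 = 1/8.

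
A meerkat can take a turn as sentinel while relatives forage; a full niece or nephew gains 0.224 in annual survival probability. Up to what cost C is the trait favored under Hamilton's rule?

r to a full niece or nephew = 1/4 (full aunt/uncle↔niece/nephew: two paths of length 3 through the shared grandparent pair: r = 2·(1/2)^3 = 1/4).
Hamilton's rule: n·r·B > C, so the trait is favored while C < n·r·B = 1·0.25·0.224 = 0.056.

0.056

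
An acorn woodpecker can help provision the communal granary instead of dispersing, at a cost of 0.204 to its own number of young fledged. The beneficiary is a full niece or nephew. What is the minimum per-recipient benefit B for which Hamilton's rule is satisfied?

r to a full niece or nephew = 1/4 (full aunt/uncle↔niece/nephew: two paths of length 3 through the shared grandparent pair: r = 2·(1/2)^3 = 1/4).
Hamilton's rule with n recipients of equal r: n·r·B > C, so B > C/(n·r) = 0.204/(1·0.25) = 0.816.

0.816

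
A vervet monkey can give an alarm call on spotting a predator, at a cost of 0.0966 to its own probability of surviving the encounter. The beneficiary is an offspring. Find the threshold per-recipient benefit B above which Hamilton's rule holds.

r to an offspring = 0.5 (one parent–offspring link: r = (1/2)^1 = 1/2).
Hamilton's rule with n recipients of equal r: n·r·B > C, so B > C/(n·r) = 0.0966/(1·0.5) = 0.1932.

0.1932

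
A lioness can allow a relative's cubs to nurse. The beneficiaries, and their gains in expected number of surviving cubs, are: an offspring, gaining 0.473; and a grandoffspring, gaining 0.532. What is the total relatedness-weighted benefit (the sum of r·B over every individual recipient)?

r to an offspring = 0.5 (one parent–offspring link: r = (1/2)^1 = 1/2).
r to a grandoffspring = 0.25 (two parent–offspring links: r = (1/2)^2 = 1/4).
Summing one r·B term per recipient: 1·0.5·0.473 + 1·0.25·0.532 = 0.3695.

0.3695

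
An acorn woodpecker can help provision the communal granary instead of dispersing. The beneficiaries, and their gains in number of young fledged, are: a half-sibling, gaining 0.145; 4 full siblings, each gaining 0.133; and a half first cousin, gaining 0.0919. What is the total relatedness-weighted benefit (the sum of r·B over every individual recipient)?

r to a half-sibling = 0.25 (half-sibs share one parent — one path of length 2: r = (1/2)^2 = 1/4).
r to a full sibling = 0.5 (full sibs share both parents — two paths of length 2: r = 2·(1/2)^2 = 1/2).
r to a half first cousin = 1/16 (half first cousins share one grandparent — one path of length 4: r = (1/2)^4 = 1/16).
Summing one r·B term per recipient: 1·0.25·0.145 + 4·0.5·0.133 + 1·0.0625·0.0919 = 0.30799375.

0.30799375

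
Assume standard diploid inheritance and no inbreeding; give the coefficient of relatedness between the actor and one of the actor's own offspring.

0.5

Each parent–offspring link contributes a factor of 1/2, and independent paths through distinct common ancestors add.
One parent–offspring link: r = (1/2)^1 = 1/2.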